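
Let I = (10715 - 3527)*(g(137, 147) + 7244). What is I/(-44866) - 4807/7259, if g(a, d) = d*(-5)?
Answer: -169920134045/162841147 ≈ -1043.5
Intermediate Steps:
g(a, d) = -5*d
I = 46786692 (I = (10715 - 3527)*(-5*147 + 7244) = 7188*(-735 + 7244) = 7188*6509 = 46786692)
I/(-44866) - 4807/7259 = 46786692/(-44866) - 4807/7259 = 46786692*(-1/44866) - 4807*1/7259 = -23393346/22433 - 4807/7259 = -169920134045/162841147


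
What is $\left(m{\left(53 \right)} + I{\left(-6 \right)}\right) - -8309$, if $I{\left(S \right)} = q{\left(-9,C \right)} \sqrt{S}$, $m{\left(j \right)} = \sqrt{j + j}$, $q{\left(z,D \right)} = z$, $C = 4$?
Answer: $8309 + \sqrt{106} - 9 i \sqrt{6} \approx 8319.3 - 22.045 i$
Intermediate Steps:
$m{\left(j \right)} = \sqrt{2} \sqrt{j}$ ($m{\left(j \right)} = \sqrt{2 j} = \sqrt{2} \sqrt{j}$)
$I{\left(S \right)} = - 9 \sqrt{S}$
$\left(m{\left(53 \right)} + I{\left(-6 \right)}\right) - -8309 = \left(\sqrt{2} \sqrt{53} - 9 \sqrt{-6}\right) - -8309 = \left(\sqrt{106} - 9 i \sqrt{6}\right) + 8309 = 8309 + \sqrt{106} - 9 i \sqrt{6}$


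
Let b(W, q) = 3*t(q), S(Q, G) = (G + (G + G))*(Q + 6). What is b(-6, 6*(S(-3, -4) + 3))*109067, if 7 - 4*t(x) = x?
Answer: 67076205/4 ≈ 1.6769e+7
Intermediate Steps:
t(x) = 7/4 - x/4
S(Q, G) = 3*G*(6 + Q) (S(Q, G) = (G + 2*G)*(6 + Q) = (3*G)*(6 + Q) = 3*G*(6 + Q))
b(W, q) = 21/4 - 3*q/4 (b(W, q) = 3*(7/4 - q/4) = 21/4 - 3*q/4)
b(-6, 6*(S(-3, -4) + 3))*109067 = (21/4 - 9*(3*(-4)*(6 - 3) + 3)/2)*109067 = (21/4 - 9*(3*(-4)*3 + 3)/2)*109067 = (21/4 - 9*(-36 + 3)/2)*109067 = (21/4 - 9*(-33)/2)*109067 = (21/4 - 3/4*(-198))*109067 = (21/4 + 297/2)*109067 = (615/4)*109067 = 67076205/4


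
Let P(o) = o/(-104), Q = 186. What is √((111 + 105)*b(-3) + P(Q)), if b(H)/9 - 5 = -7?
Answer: I*√2629497/26 ≈ 62.368*I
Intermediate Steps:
P(o) = -o/104 (P(o) = o*(-1/104) = -o/104)
b(H) = -18 (b(H) = 45 + 9*(-7) = 45 - 63 = -18)
√((111 + 105)*b(-3) + P(Q)) = √((111 + 105)*(-18) - 1/104*186) = √(216*(-18) - 93/52) = √(-3888 - 93/52) = √(-202269/52) = I*√2629497/26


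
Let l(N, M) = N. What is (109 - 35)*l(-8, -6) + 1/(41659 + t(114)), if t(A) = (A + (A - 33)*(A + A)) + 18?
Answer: -35673327/60259 ≈ -592.00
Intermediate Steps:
t(A) = 18 + A + 2*A*(-33 + A) (t(A) = (A + (-33 + A)*(2*A)) + 18 = (A + 2*A*(-33 + A)) + 18 = 18 + A + 2*A*(-33 + A))
(109 - 35)*l(-8, -6) + 1/(41659 + t(114)) = (109 - 35)*(-8) + 1/(41659 + (18 - 65*114 + 2*114**2)) = 74*(-8) + 1/(41659 + (18 - 7410 + 2*12996)) = -592 + 1/(41659 + (18 - 7410 + 25992)) = -592 + 1/(41659 + 18600) = -592 + 1/60259 = -35673327/60259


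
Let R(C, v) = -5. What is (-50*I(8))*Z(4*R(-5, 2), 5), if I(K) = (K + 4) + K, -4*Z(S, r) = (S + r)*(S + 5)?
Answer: 56250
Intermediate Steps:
Z(S, r) = -(5 + S)*(S + r)/4 (Z(S, r) = -(S + r)*(S + 5)/4 = -(S + r)*(5 + S)/4 = -(5 + S)*(S + r)/4)
I(K) = 4 + 2*K (I(K) = (4 + K) + K = 4 + 2*K)
(-50*I(8))*Z(4*R(-5, 2), 5) = (-50*(4 + 2*8))*(-5*(-5) - 5/4*5 - (4*(-5))²/4 - ¼*4*(-5)*5) = (-50*(4 + 16))*(-5/4*(-20) - 25/4 - ¼*(-20)² - ¼*(-20)*5) = (-50*20)*(25 - 25/4 - ¼*400 + 25) = -1000*(25 - 25/4 - 100 + 25) = -1000*(-225/4) = 56250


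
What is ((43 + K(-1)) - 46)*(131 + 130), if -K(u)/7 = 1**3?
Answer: -2610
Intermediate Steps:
K(u) = -7 (K(u) = -7*1**3 = -7*1 = -7)
((43 + K(-1)) - 46)*(131 + 130) = ((43 - 7) - 46)*(131 + 130) = (36 - 46)*261 = -10*261 = -2610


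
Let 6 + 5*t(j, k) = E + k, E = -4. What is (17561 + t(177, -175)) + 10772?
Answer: 28296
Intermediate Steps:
t(j, k) = -2 + k/5 (t(j, k) = -6/5 + (-4 + k)/5 = -6/5 + (-⅘ + k/5) = -2 + k/5)
(17561 + t(177, -175)) + 10772 = (17561 + (-2 + (⅕)*(-175))) + 10772 = (17561 + (-2 - 35)) + 10772 = (17561 - 37) + 10772 = 17524 + 10772 = 28296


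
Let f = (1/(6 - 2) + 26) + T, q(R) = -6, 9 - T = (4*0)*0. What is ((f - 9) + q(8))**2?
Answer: 6561/16 ≈ 410.06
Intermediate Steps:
T = 9 (T = 9 - 4*0*0 = 9 - 0*0 = 9 - 1*0 = 9 + 0 = 9)
f = 141/4 (f = (1/(6 - 2) + 26) + 9 = (1/4 + 26) + 9 = 105/4 + 9 = 141/4 ≈ 35.250)
((f - 9) + q(8))**2 = ((141/4 - 9) - 6)**2 = (105/4 - 6)**2 = (81/4)**2 = 6561/16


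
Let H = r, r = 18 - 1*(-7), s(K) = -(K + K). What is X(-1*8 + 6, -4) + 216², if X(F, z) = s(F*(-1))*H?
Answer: 46556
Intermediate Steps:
s(K) = -2*K
r = 25 (r = 18 + 7 = 25)
H = 25
X(F, z) = 50*F (X(F, z) = -2*F*(-1)*25 = -(-2)*F*25 = (2*F)*25 = 50*F)
X(-1*8 + 6, -4) + 216² = 50*(-1*8 + 6) + 216² = 50*(-8 + 6) + 46656 = 50*(-2) + 46656 = -100 + 46656 = 46556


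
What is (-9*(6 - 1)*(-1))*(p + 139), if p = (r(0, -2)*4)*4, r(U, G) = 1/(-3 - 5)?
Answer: 6165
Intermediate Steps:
r(U, G) = -1/8 (r(U, G) = 1/(-8) = -1/8)
p = -2 (p = -1/8*4*4 = -1/2*4 = -2)
(-9*(6 - 1)*(-1))*(p + 139) = (-9*(6 - 1)*(-1))*(-2 + 139) = -45*(-1)*137 = -9*(-5)*137 = 45*137 = 6165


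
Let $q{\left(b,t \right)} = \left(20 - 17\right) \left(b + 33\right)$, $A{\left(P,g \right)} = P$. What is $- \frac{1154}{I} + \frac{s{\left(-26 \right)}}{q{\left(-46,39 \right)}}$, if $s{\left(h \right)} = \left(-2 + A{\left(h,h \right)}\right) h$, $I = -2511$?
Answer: $- \frac{45718}{2511} \approx -18.207$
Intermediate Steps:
$q{\left(b,t \right)} = 99 + 3 b$ ($q{\left(b,t \right)} = 3 \left(33 + b\right) = 99 + 3 b$)
$s{\left(h \right)} = h \left(-2 + h\right)$ ($s{\left(h \right)} = \left(-2 + h\right) h = h \left(-2 + h\right)$)
$- \frac{1154}{I} + \frac{s{\left(-26 \right)}}{q{\left(-46,39 \right)}} = - \frac{1154}{-2511} + \frac{\left(-26\right) \left(-2 - 26\right)}{99 + 3 \left(-46\right)} = \left(-1154\right) \left(- \frac{1}{2511}\right) + \frac{\left(-26\right) \left(-28\right)}{99 - 138} = \frac{1154}{2511} + \frac{728}{-39} = \frac{1154}{2511} + 728 \left(- \frac{1}{39}\right) = \frac{1154}{2511} - \frac{56}{3} = - \frac{45718}{2511}$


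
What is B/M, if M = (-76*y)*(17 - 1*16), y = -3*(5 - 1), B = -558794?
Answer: -279397/456 ≈ -612.71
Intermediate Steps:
y = -12 (y = -3*4 = -12)
M = 912 (M = (-76*(-12))*(17 - 1*16) = 912*(17 - 16) = 912*1 = 912)
B/M = -558794/912 = -558794*1/912 = -279397/456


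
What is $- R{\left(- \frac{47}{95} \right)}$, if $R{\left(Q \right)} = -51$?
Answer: $51$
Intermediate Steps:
$- R{\left(- \frac{47}{95} \right)} = \left(-1\right) \left(-51\right) = 51$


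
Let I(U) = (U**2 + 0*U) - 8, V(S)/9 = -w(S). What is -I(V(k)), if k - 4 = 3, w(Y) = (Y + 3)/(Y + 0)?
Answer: -7708/49 ≈ -157.31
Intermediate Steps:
w(Y) = (3 + Y)/Y
k = 7 (k = 4 + 3 = 7)
V(S) = -9*(3 + S)/S (V(S) = 9*(-(3 + S)/S) = -9*(3 + S)/S)
I(U) = -8 + U**2 (I(U) = (U**2 + 0) - 8 = U**2 - 8 = -8 + U**2)
-I(V(k)) = -(-8 + (-9 - 27/7)**2) = -(-8 + (-90/7)**2) = -(-8 + 8100/49) = -1*7708/49 = -7708/49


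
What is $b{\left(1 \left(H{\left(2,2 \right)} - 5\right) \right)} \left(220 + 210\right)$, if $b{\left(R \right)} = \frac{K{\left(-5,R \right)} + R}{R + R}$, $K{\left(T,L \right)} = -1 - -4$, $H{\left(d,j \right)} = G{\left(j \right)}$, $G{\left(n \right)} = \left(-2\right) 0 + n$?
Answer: $0$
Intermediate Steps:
$G{\left(n \right)} = n$ ($G{\left(n \right)} = 0 + n = n$)
$H{\left(d,j \right)} = j$
$K{\left(T,L \right)} = 3$ ($K{\left(T,L \right)} = -1 + 4 = 3$)
$b{\left(R \right)} = \frac{3 + R}{2 R}$ ($b{\left(R \right)} = \frac{3 + R}{R + R} = \frac{3 + R}{2 R}$)
$b{\left(1 \left(H{\left(2,2 \right)} - 5\right) \right)} \left(220 + 210\right) = \frac{3 + 1 \left(2 - 5\right)}{2 \cdot 1 \left(2 - 5\right)} \left(220 + 210\right) = \frac{3 + 1 \left(-3\right)}{2 \cdot 1 \left(-3\right)} 430 = \frac{3 - 3}{2 \left(-3\right)} 430 = \frac{1}{2} \left(- \frac{1}{3}\right) 0 \cdot 430 = 0 \cdot 430 = 0$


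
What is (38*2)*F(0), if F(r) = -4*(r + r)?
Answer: 0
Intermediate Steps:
F(r) = -8*r
(38*2)*F(0) = (38*2)*(-8*0) = 76*0 = 0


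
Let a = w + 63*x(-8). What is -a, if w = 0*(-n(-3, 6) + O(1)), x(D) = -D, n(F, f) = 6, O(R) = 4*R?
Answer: -504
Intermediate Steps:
w = 0 (w = 0*(-1*6 + 4*1) = 0*(-6 + 4) = 0*(-2) = 0)
a = 504 (a = 0 + 63*(-1*(-8)) = 0 + 63*8 = 0 + 504 = 504)
-a = -1*504 = -504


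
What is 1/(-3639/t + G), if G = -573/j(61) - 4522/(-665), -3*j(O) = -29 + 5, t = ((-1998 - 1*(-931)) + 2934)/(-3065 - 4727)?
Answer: 74680/1129362389 ≈ 6.6126e-5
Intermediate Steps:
t = -1867/7792 (t = ((-1998 + 931) + 2934)/(-7792) = (-1067 + 2934)*(-1/7792) = 1867*(-1/7792) = -1867/7792 ≈ -0.23960)
j(O) = 8 (j(O) = -(-29 + 5)/3 = -1/3*(-24) = 8)
G = -2593/40 (G = -573/8 - 4522/(-665) = -573*1/8 - 4522*(-1/665) = -573/8 + 34/5 = -2593/40 ≈ -64.825)
1/(-3639/t + G) = 1/(-3639/(-1867/7792) - 2593/40) = 1/(-3639*(-7792/1867) - 2593/40) = 1/(28355088/1867 - 2593/40) = 1/(1129362389/74680) = 74680/1129362389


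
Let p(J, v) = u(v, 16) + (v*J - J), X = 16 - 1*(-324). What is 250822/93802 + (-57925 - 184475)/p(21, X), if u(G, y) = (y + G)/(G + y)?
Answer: -130948451/4174189 ≈ -31.371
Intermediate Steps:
u(G, y) = 1 (u(G, y) = (G + y)/(G + y) = 1)
X = 340 (X = 16 + 324 = 340)
p(J, v) = 1 - J + J*v (p(J, v) = 1 + (v*J - J) = 1 + (J*v - J) = 1 + (-J + J*v) = 1 - J + J*v)
250822/93802 + (-57925 - 184475)/p(21, X) = 250822/93802 + (-57925 - 184475)/(1 - 1*21 + 21*340) = 250822*(1/93802) - 242400/(1 - 21 + 7140) = 125411/46901 - 242400/7120 = 125411/46901 - 242400*1/7120 = 125411/46901 - 3030/89 = -130948451/4174189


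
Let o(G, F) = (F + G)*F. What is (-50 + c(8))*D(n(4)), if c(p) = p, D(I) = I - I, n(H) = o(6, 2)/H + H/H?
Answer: 0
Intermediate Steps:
o(G, F) = F*(F + G)
n(H) = 1 + 16/H (n(H) = (2*(2 + 6))/H + H/H = (2*8)/H + 1 = 16/H + 1 = 1 + 16/H)
D(I) = 0
(-50 + c(8))*D(n(4)) = (-50 + 8)*0 = -42*0 = 0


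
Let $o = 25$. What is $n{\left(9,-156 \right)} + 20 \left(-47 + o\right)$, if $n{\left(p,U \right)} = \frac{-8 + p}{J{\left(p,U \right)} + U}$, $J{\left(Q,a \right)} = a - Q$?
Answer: $- \frac{141241}{321} \approx -440.0$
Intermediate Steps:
$n{\left(p,U \right)} = \frac{-8 + p}{- p + 2 U}$ ($n{\left(p,U \right)} = \frac{-8 + p}{\left(U - p\right) + U} = \frac{-8 + p}{- p + 2 U}$)
$n{\left(9,-156 \right)} + 20 \left(-47 + o\right) = \frac{-8 + 9}{\left(-1\right) 9 + 2 \left(-156\right)} + 20 \left(-47 + 25\right) = \frac{1}{-9 - 312} \cdot 1 + 20 \left(-22\right) = \frac{1}{-321} \cdot 1 - 440 = \left(- \frac{1}{321}\right) 1 - 440 = - \frac{1}{321} - 440 = - \frac{141241}{321}$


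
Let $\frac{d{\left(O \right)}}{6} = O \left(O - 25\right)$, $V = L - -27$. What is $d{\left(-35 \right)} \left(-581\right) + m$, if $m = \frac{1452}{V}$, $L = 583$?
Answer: $- \frac{2232782274}{305} \approx -7.3206 \cdot 10^{6}$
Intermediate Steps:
$V = 610$ ($V = 583 - -27 = 583 + 27 = 610$)
$d{\left(O \right)} = 6 O \left(-25 + O\right)$ ($d{\left(O \right)} = 6 O \left(O - 25\right) = 6 O \left(-25 + O\right)$)
$m = \frac{726}{305}$ ($m = \frac{1452}{610} = 1452 \cdot \frac{1}{610} = \frac{726}{305} \approx 2.3803$)
$d{\left(-35 \right)} \left(-581\right) + m = 6 \left(-35\right) \left(-25 - 35\right) \left(-581\right) + \frac{726}{305} = 6 \left(-35\right) \left(-60\right) \left(-581\right) + \frac{726}{305} = 12600 \left(-581\right) + \frac{726}{305} = -7320600 + \frac{726}{305} = - \frac{2232782274}{305}$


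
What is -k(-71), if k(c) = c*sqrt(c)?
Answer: 71*I*sqrt(71) ≈ 598.26*I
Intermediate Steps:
k(c) = c**(3/2)
-k(-71) = -(-71)**(3/2) = -(-71)*I*sqrt(71) = 71*I*sqrt(71)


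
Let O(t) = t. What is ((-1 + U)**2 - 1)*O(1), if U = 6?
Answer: 24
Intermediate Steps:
((-1 + U)**2 - 1)*O(1) = ((-1 + 6)**2 - 1)*1 = (5**2 - 1)*1 = (25 - 1)*1 = 24*1 = 24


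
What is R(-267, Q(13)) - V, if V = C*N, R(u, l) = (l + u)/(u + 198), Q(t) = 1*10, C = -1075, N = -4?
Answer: -296443/69 ≈ -4296.3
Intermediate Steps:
Q(t) = 10
R(u, l) = (l + u)/(198 + u)
V = 4300 (V = -1075*(-4) = 4300)
R(-267, Q(13)) - V = (10 - 267)/(198 - 267) - 1*4300 = -257/(-69) - 4300 = -1/69*(-257) - 4300 = 257/69 - 4300 = -296443/69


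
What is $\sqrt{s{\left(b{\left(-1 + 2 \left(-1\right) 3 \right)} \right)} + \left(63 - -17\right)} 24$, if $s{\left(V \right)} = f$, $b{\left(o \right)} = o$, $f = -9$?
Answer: $24 \sqrt{71} \approx 202.23$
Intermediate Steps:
$s{\left(V \right)} = -9$
$\sqrt{s{\left(b{\left(-1 + 2 \left(-1\right) 3 \right)} \right)} + \left(63 - -17\right)} 24 = \sqrt{-9 + \left(63 - -17\right)} 24 = \sqrt{-9 + \left(63 + 17\right)} 24 = \sqrt{-9 + 80} \cdot 24 = \sqrt{71} \cdot 24 = 24 \sqrt{71}$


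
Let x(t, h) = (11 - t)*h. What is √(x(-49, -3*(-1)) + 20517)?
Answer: √20697 ≈ 143.86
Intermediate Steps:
x(t, h) = h*(11 - t)
√(x(-49, -3*(-1)) + 20517) = √((-3*(-1))*(11 - 1*(-49)) + 20517) = √(3*(11 + 49) + 20517) = √(3*60 + 20517) = √(180 + 20517) = √20697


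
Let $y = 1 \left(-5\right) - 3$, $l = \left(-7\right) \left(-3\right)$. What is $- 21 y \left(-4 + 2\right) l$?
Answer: $-7056$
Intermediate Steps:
$l = 21$
$y = -8$ ($y = -5 - 3 = -8$)
$- 21 y \left(-4 + 2\right) l = - 21 \left(- 8 \left(-4 + 2\right)\right) 21 = - 21 \left(\left(-8\right) \left(-2\right)\right) 21 = \left(-21\right) 16 \cdot 21 = \left(-336\right) 21 = -7056$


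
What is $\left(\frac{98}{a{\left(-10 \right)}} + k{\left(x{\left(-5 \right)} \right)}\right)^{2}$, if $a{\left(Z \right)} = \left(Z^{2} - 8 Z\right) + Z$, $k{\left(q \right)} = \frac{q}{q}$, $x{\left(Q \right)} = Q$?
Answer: $\frac{17956}{7225} \approx 2.4853$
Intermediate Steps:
$k{\left(q \right)} = 1$
$a{\left(Z \right)} = Z^{2} - 7 Z$
$\left(\frac{98}{a{\left(-10 \right)}} + k{\left(x{\left(-5 \right)} \right)}\right)^{2} = \left(\frac{98}{\left(-10\right) \left(-7 - 10\right)} + 1\right)^{2} = \left(\frac{98}{\left(-10\right) \left(-17\right)} + 1\right)^{2} = \left(\frac{98}{170} + 1\right)^{2} = \left(98 \cdot \frac{1}{170} + 1\right)^{2} = \left(\frac{49}{85} + 1\right)^{2} = \left(\frac{134}{85}\right)^{2} = \frac{17956}{7225}$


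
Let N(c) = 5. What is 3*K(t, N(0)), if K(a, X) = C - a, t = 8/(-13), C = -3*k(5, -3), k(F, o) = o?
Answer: 375/13 ≈ 28.846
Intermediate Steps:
C = 9 (C = -3*(-3) = 9)
t = -8/13 (t = 8*(-1/13) = -8/13 ≈ -0.61539)
K(a, X) = 9 - a
3*K(t, N(0)) = 3*(9 - 1*(-8/13)) = 3*(9 + 8/13) = 3*(125/13) = 375/13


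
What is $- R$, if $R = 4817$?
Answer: $-4817$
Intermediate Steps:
$- R = \left(-1\right) 4817 = -4817$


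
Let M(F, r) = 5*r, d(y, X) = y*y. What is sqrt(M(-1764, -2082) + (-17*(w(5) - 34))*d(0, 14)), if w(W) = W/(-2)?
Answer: I*sqrt(10410) ≈ 102.03*I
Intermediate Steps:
d(y, X) = y**2
w(W) = -W/2 (w(W) = W*(-1/2) = -W/2)
sqrt(M(-1764, -2082) + (-17*(w(5) - 34))*d(0, 14)) = sqrt(5*(-2082) - 17*(-1/2*5 - 34)*0**2) = sqrt(-10410 - 17*(-5/2 - 34)*0) = sqrt(-10410 - 17*(-73/2)*0) = sqrt(-10410 + (1241/2)*0) = sqrt(-10410 + 0) = sqrt(-10410) = I*sqrt(10410)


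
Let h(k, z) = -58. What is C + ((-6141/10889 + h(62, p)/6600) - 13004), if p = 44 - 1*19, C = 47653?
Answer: 1245046190219/35933700 ≈ 34648.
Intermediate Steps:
p = 25 (p = 44 - 19 = 25)
C + ((-6141/10889 + h(62, p)/6600) - 13004) = 47653 + ((-6141/10889 - 58/6600) - 13004) = 47653 + ((-6141*1/10889 - 58*1/6600) - 13004) = 47653 + ((-6141/10889 - 29/3300) - 13004) = 47653 + (-20581081/35933700 - 13004) = 47653 - 467302415881/35933700 = 1245046190219/35933700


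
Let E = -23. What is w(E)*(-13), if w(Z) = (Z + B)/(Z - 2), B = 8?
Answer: -39/5 ≈ -7.8000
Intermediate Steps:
w(Z) = (8 + Z)/(-2 + Z) (w(Z) = (Z + 8)/(Z - 2) = (8 + Z)/(-2 + Z))
w(E)*(-13) = ((8 - 23)/(-2 - 23))*(-13) = (-15/(-25))*(-13) = -1/25*(-15)*(-13) = (3/5)*(-13) = -39/5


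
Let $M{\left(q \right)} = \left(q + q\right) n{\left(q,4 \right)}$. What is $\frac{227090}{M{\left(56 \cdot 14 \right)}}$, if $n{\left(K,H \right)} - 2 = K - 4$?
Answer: $\frac{113545}{613088} \approx 0.1852$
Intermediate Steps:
$n{\left(K,H \right)} = -2 + K$ ($n{\left(K,H \right)} = 2 + \left(K - 4\right) = 2 + \left(-4 + K\right) = -2 + K$)
$M{\left(q \right)} = 2 q \left(-2 + q\right)$ ($M{\left(q \right)} = \left(q + q\right) \left(-2 + q\right) = 2 q \left(-2 + q\right)$)
$\frac{227090}{M{\left(56 \cdot 14 \right)}} = \frac{227090}{2 \cdot 56 \cdot 14 \left(-2 + 56 \cdot 14\right)} = \frac{227090}{2 \cdot 784 \left(-2 + 784\right)} = \frac{227090}{2 \cdot 784 \cdot 782} = \frac{227090}{1226176} = 227090 \cdot \frac{1}{1226176} = \frac{113545}{613088}$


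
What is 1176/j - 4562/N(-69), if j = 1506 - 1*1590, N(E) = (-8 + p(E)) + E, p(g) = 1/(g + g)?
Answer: 480778/10627 ≈ 45.241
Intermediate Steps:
p(g) = 1/(2*g)
N(E) = -8 + E + 1/(2*E) (N(E) = (-8 + 1/(2*E)) + E = -8 + E + 1/(2*E))
j = -84 (j = 1506 - 1590 = -84)
1176/j - 4562/N(-69) = 1176/(-84) - 4562/(-8 - 69 + (½)/(-69)) = 1176*(-1/84) - 4562/(-8 - 69 + (½)*(-1/69)) = -14 - 4562/(-8 - 69 - 1/138) = -14 - 4562/(-10627/138) = -14 - 4562*(-138/10627) = -14 + 629556/10627 = 480778/10627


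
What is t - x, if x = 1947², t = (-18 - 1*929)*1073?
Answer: -4806940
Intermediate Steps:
t = -1016131 (t = (-18 - 929)*1073 = -947*1073 = -1016131)
x = 3790809
t - x = -1016131 - 1*3790809 = -1016131 - 3790809 = -4806940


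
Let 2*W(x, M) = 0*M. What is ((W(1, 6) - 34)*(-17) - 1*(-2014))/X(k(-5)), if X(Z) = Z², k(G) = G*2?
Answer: 648/25 ≈ 25.920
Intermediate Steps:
W(x, M) = 0 (W(x, M) = (0*M)/2 = (½)*0 = 0)
k(G) = 2*G
((W(1, 6) - 34)*(-17) - 1*(-2014))/X(k(-5)) = ((0 - 34)*(-17) - 1*(-2014))/((2*(-5))²) = (-34*(-17) + 2014)/((-10)²) = (578 + 2014)/100 = 2592*(1/100) = 648/25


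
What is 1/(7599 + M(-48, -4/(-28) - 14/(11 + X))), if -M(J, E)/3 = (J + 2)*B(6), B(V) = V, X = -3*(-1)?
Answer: 1/8427 ≈ 0.00011867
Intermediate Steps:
X = 3
M(J, E) = -36 - 18*J (M(J, E) = -3*(J + 2)*6 = -3*(2 + J)*6 = -3*(12 + 6*J) = -36 - 18*J)
1/(7599 + M(-48, -4/(-28) - 14/(11 + X))) = 1/(7599 + (-36 - 18*(-48))) = 1/(7599 + (-36 + 864)) = 1/(7599 + 828) = 1/8427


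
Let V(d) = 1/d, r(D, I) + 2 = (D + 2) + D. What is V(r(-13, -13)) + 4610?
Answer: 119859/26 ≈ 4610.0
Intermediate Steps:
r(D, I) = 2*D (r(D, I) = -2 + ((D + 2) + D) = -2 + ((2 + D) + D) = -2 + (2 + 2*D) = 2*D)
V(r(-13, -13)) + 4610 = 1/(2*(-13)) + 4610 = 1/(-26) + 4610 = -1/26 + 4610 = 119859/26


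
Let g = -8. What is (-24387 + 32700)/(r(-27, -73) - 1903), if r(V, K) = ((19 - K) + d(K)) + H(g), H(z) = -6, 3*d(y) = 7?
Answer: -24939/5444 ≈ -4.5810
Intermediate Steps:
d(y) = 7/3 (d(y) = (⅓)*7 = 7/3)
r(V, K) = 46/3 - K (r(V, K) = ((19 - K) + 7/3) - 6 = (64/3 - K) - 6 = 46/3 - K)
(-24387 + 32700)/(r(-27, -73) - 1903) = (-24387 + 32700)/((46/3 - 1*(-73)) - 1903) = 8313/((46/3 + 73) - 1903) = 8313/(265/3 - 1903) = 8313/(-5444/3) = 8313*(-3/5444) = -24939/5444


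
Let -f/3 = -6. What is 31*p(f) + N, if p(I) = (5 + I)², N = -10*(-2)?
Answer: 16419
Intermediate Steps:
f = 18 (f = -3*(-6) = 18)
N = 20
31*p(f) + N = 31*(5 + 18)² + 20 = 31*23² + 20 = 31*529 + 20 = 16399 + 20 = 16419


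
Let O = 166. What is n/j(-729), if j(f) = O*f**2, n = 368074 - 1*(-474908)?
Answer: 140497/14703201 ≈ 0.0095555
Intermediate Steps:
n = 842982 (n = 368074 + 474908 = 842982)
j(f) = 166*f**2
n/j(-729) = 842982/((166*(-729)**2)) = 842982/((166*531441)) = 842982/88219206 = 842982*(1/88219206) = 140497/14703201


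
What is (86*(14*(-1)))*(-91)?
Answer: 109564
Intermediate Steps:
(86*(14*(-1)))*(-91) = (86*(-14))*(-91) = -1204*(-91) = 109564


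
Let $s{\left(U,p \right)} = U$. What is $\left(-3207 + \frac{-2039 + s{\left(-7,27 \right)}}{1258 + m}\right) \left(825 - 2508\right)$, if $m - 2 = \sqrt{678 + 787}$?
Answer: $\frac{1713062723823}{317227} - \frac{3443418 \sqrt{1465}}{1586135} \approx 5.4 \cdot 10^{6}$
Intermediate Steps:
$m = 2 + \sqrt{1465}$ ($m = 2 + \sqrt{678 + 787} = 2 + \sqrt{1465} \approx 40.275$)
$\left(-3207 + \frac{-2039 + s{\left(-7,27 \right)}}{1258 + m}\right) \left(825 - 2508\right) = \left(-3207 + \frac{-2039 - 7}{1258 + \left(2 + \sqrt{1465}\right)}\right) \left(825 - 2508\right) = \left(-3207 - \frac{2046}{1260 + \sqrt{1465}}\right) \left(-1683\right) = 5397381 + \frac{3443418}{1260 + \sqrt{1465}}$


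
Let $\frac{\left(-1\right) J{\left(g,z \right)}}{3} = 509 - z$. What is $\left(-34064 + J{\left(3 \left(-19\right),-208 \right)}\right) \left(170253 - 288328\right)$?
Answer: $4276086125$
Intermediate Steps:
$J{\left(g,z \right)} = -1527 + 3 z$ ($J{\left(g,z \right)} = - 3 \left(509 - z\right) = -1527 + 3 z$)
$\left(-34064 + J{\left(3 \left(-19\right),-208 \right)}\right) \left(170253 - 288328\right) = \left(-34064 + \left(-1527 + 3 \left(-208\right)\right)\right) \left(170253 - 288328\right) = \left(-34064 - 2151\right) \left(-118075\right) = \left(-36215\right) \left(-118075\right) = 4276086125$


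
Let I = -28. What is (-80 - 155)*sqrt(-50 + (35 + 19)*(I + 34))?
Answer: -235*sqrt(274) ≈ -3889.9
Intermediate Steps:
(-80 - 155)*sqrt(-50 + (35 + 19)*(I + 34)) = (-80 - 155)*sqrt(-50 + (35 + 19)*(-28 + 34)) = -235*sqrt(-50 + 54*6) = -235*sqrt(-50 + 324) = -235*sqrt(274)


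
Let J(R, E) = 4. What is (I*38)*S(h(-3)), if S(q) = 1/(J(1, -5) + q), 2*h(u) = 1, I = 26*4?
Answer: 7904/9 ≈ 878.22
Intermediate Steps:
I = 104
h(u) = ½ (h(u) = (½)*1 = ½)
S(q) = 1/(4 + q)
(I*38)*S(h(-3)) = (104*38)/(4 + ½) = 3952/(9/2) = 3952*(2/9) = 7904/9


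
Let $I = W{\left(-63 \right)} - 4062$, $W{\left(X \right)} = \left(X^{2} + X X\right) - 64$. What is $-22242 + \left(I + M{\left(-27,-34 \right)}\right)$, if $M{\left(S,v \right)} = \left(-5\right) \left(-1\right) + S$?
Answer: $-18452$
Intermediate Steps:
$W{\left(X \right)} = -64 + 2 X^{2}$ ($W{\left(X \right)} = \left(X^{2} + X^{2}\right) - 64 = 2 X^{2} - 64 = -64 + 2 X^{2}$)
$M{\left(S,v \right)} = 5 + S$
$I = 3812$ ($I = \left(-64 + 2 \left(-63\right)^{2}\right) - 4062 = \left(-64 + 2 \cdot 3969\right) - 4062 = \left(-64 + 7938\right) - 4062 = 7874 - 4062 = 3812$)
$-22242 + \left(I + M{\left(-27,-34 \right)}\right) = -22242 + \left(3812 + \left(5 - 27\right)\right) = -22242 + \left(3812 - 22\right) = -22242 + 3790 = -18452$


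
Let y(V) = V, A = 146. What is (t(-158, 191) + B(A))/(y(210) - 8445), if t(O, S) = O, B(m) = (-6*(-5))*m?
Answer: -4222/8235 ≈ -0.51269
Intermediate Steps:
B(m) = 30*m
(t(-158, 191) + B(A))/(y(210) - 8445) = (-158 + 30*146)/(210 - 8445) = (-158 + 4380)/(-8235) = 4222*(-1/8235) = -4222/8235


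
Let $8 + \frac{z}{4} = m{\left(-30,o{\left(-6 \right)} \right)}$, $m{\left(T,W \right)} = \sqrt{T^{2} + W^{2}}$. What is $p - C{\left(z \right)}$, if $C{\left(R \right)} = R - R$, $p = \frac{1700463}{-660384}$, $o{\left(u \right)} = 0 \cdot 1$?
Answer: $- \frac{566821}{220128} \approx -2.575$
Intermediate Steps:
$o{\left(u \right)} = 0$
$p = - \frac{566821}{220128}$ ($p = 1700463 \left(- \frac{1}{660384}\right) = - \frac{566821}{220128} \approx -2.575$)
$z = 88$ ($z = -32 + 4 \sqrt{\left(-30\right)^{2} + 0^{2}} = -32 + 4 \sqrt{900 + 0} = -32 + 4 \sqrt{900} = -32 + 4 \cdot 30 = -32 + 120 = 88$)
$C{\left(R \right)} = 0$
$p - C{\left(z \right)} = - \frac{566821}{220128} - 0 = - \frac{566821}{220128} + 0 = - \frac{566821}{220128}$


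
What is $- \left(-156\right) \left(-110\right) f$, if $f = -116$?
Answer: $1990560$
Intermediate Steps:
$- \left(-156\right) \left(-110\right) f = - \left(-156\right) \left(-110\right) \left(-116\right) = - 17160 \left(-116\right) = \left(-1\right) \left(-1990560\right) = 1990560$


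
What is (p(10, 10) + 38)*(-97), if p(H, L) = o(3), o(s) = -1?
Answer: -3589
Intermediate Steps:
p(H, L) = -1
(p(10, 10) + 38)*(-97) = (-1 + 38)*(-97) = 37*(-97) = -3589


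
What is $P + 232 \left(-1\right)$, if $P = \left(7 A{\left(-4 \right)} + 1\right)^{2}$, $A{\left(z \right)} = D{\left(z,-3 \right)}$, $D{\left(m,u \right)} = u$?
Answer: $168$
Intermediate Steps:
$A{\left(z \right)} = -3$
$P = 400$ ($P = \left(7 \left(-3\right) + 1\right)^{2} = \left(-21 + 1\right)^{2} = \left(-20\right)^{2} = 400$)
$P + 232 \left(-1\right) = 400 + 232 \left(-1\right) = 400 - 232 = 168$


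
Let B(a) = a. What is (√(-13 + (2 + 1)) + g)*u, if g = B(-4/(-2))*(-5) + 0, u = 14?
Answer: -140 + 14*I*√10 ≈ -140.0 + 44.272*I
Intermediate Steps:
g = -10 (g = -4/(-2)*(-5) + 0 = -4*(-½)*(-5) + 0 = 2*(-5) + 0 = -10 + 0 = -10)
(√(-13 + (2 + 1)) + g)*u = (√(-13 + (2 + 1)) - 10)*14 = (√(-13 + 3) - 10)*14 = (√(-10) - 10)*14 = (I*√10 - 10)*14 = (-10 + I*√10)*14 = -140 + 14*I*√10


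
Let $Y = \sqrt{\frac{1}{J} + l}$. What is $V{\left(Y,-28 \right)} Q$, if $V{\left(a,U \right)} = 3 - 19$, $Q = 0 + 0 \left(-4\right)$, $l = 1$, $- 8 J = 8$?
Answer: $0$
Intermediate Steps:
$J = -1$ ($J = \left(- \frac{1}{8}\right) 8 = -1$)
$Y = 0$ ($Y = \sqrt{\frac{1}{-1} + 1} = \sqrt{-1 + 1} = \sqrt{0} = 0$)
$Q = 0$ ($Q = 0 + 0 = 0$)
$V{\left(a,U \right)} = -16$
$V{\left(Y,-28 \right)} Q = \left(-16\right) 0 = 0$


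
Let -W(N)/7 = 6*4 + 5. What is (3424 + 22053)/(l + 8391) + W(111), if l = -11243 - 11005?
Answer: -2838448/13857 ≈ -204.84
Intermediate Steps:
l = -22248
W(N) = -203 (W(N) = -7*(6*4 + 5) = -7*(24 + 5) = -7*29 = -203)
(3424 + 22053)/(l + 8391) + W(111) = (3424 + 22053)/(-22248 + 8391) - 203 = 25477/(-13857) - 203 = 25477*(-1/13857) - 203 = -25477/13857 - 203 = -2838448/13857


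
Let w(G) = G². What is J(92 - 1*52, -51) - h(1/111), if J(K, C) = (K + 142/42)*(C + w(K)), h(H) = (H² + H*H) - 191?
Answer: 5812021036/86247 ≈ 67388.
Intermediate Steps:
h(H) = -191 + 2*H² (h(H) = (H² + H²) - 191 = 2*H² - 191 = -191 + 2*H²)
J(K, C) = (71/21 + K)*(C + K²) (J(K, C) = (K + 142/42)*(C + K²) = (K + 142*(1/42))*(C + K²) = (K + 71/21)*(C + K²) = (71/21 + K)*(C + K²))
J(92 - 1*52, -51) - h(1/111) = ((92 - 1*52)³ + (71/21)*(-51) + 71*(92 - 1*52)²/21 - 51*(92 - 1*52)) - (-191 + 2*(1/111)²) = ((92 - 52)³ - 1207/7 + 71*(92 - 52)²/21 - 51*(92 - 52)) - (-191 + 2*(1/111)²) = (40³ - 1207/7 + (71/21)*40² - 51*40) - (-191 + 2*(1/12321)) = (64000 - 1207/7 + (71/21)*1600 - 2040) - (-191 + 2/12321) = (64000 - 1207/7 + 113600/21 - 2040) - 1*(-2353309/12321) = 1411139/21 + 2353309/12321 = 5812021036/86247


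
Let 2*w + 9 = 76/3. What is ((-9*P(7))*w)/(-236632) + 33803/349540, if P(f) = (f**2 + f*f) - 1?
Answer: 5245458463/41356174640 ≈ 0.12684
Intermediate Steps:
w = 49/6 (w = -9/2 + (76/3)/2 = -9/2 + (76*(1/3))/2 = -9/2 + (1/2)*(76/3) = -9/2 + 38/3 = 49/6 ≈ 8.1667)
P(f) = -1 + 2*f**2 (P(f) = (f**2 + f**2) - 1 = 2*f**2 - 1 = -1 + 2*f**2)
((-9*P(7))*w)/(-236632) + 33803/349540 = (-9*(-1 + 2*7**2)*(49/6))/(-236632) + 33803/349540 = (-9*(-1 + 2*49)*(49/6))*(-1/236632) + 33803*(1/349540) = (-9*(-1 + 98)*(49/6))*(-1/236632) + 33803/349540 = (-9*97*(49/6))*(-1/236632) + 33803/349540 = -873*49/6*(-1/236632) + 33803/349540 = -14259/2*(-1/236632) + 33803/349540 = 14259/473264 + 33803/349540 = 5245458463/41356174640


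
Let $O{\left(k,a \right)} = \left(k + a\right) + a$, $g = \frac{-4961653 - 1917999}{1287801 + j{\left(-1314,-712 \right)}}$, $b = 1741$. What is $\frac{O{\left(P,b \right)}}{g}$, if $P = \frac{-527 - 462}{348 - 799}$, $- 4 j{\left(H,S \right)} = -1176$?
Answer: $- \frac{2024075128245}{3102723052} \approx -652.35$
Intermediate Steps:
$j{\left(H,S \right)} = 294$ ($j{\left(H,S \right)} = \left(- \frac{1}{4}\right) \left(-1176\right) = 294$)
$P = \frac{989}{451}$ ($P = - \frac{989}{-451} = \left(-989\right) \left(- \frac{1}{451}\right) = \frac{989}{451} \approx 2.1929$)
$g = - \frac{6879652}{1288095}$ ($g = \frac{-4961653 - 1917999}{1287801 + 294} = - \frac{6879652}{1288095} \approx -5.341$)
$O{\left(k,a \right)} = k + 2 a$ ($O{\left(k,a \right)} = \left(a + k\right) + a = k + 2 a$)
$\frac{O{\left(P,b \right)}}{g} = \frac{\frac{989}{451} + 2 \cdot 1741}{- \frac{6879652}{1288095}} = \left(\frac{989}{451} + 3482\right) \left(- \frac{1288095}{6879652}\right) = \frac{1571371}{451} \left(- \frac{1288095}{6879652}\right) = - \frac{2024075128245}{3102723052}$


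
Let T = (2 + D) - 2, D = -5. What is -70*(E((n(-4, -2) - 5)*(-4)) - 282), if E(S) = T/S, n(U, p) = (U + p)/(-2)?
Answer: 79135/4 ≈ 19784.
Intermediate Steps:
n(U, p) = -U/2 - p/2 (n(U, p) = (U + p)*(-½) = -U/2 - p/2)
T = -5 (T = (2 - 5) - 2 = -3 - 2 = -5)
E(S) = -5/S
-70*(E((n(-4, -2) - 5)*(-4)) - 282) = -70*(-5*(-1/(4*((-½*(-4) - ½*(-2)) - 5))) - 282) = -70*(-5*(-1/(4*((2 + 1) - 5))) - 282) = -70*(-5*(-1/(4*(3 - 5))) - 282) = -70*(-5/((-2*(-4))) - 282) = -70*(-5/8 - 282) = -70*(-2261/8) = 79135/4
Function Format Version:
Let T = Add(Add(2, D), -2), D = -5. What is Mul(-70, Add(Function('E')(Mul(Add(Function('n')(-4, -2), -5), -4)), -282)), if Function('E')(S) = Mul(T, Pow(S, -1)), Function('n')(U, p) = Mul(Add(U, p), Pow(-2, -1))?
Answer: Rational(79135, 4) ≈ 19784.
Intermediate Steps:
Function('n')(U, p) = Add(Mul(Rational(-1, 2), U), Mul(Rational(-1, 2), p)) (Function('n')(U, p) = Mul(Add(U, p), Rational(-1, 2)) = Add(Mul(Rational(-1, 2), U), Mul(Rational(-1, 2), p)))
T = -5 (T = Add(Add(2, -5), -2) = Add(-3, -2) = -5)
Function('E')(S) = Mul(-5, Pow(S, -1))
Mul(-70, Add(Function('E')(Mul(Add(Function('n')(-4, -2), -5), -4)), -282)) = Mul(-70, Add(Mul(-5, Pow(Mul(Add(Add(Mul(Rational(-1, 2), -4), Mul(Rational(-1, 2), -2)), -5), -4), -1)), -282)) = Mul(-70, Add(Mul(-5, Pow(Mul(Add(Add(2, 1), -5), -4), -1)), -282)) = Mul(-70, Add(Mul(-5, Pow(Mul(Add(3, -5), -4), -1)), -282)) = Mul(-70, Add(Mul(-5, Pow(Mul(-2, -4), -1)), -282)) = Mul(-70, Add(Mul(-5, Pow(8, -1)), -282)) = Mul(-70, Add(Mul(-5, Rational(1, 8)), -282)) = Mul(-70, Add(Rational(-5, 8), -282)) = Mul(-70, Rational(-2261, 8)) = Rational(79135, 4)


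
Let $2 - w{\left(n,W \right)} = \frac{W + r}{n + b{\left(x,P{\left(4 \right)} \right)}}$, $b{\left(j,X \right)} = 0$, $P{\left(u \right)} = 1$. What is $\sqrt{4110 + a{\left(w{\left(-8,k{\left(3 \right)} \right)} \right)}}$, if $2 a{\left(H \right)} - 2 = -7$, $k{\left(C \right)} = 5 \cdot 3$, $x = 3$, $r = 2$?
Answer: $\frac{\sqrt{16430}}{2} \approx 64.09$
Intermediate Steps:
$k{\left(C \right)} = 15$
$w{\left(n,W \right)} = 2 - \frac{2 + W}{n}$ ($w{\left(n,W \right)} = 2 - \frac{W + 2}{n + 0} = 2 - \frac{2 + W}{n}$)
$a{\left(H \right)} = - \frac{5}{2}$ ($a{\left(H \right)} = 1 + \frac{1}{2} \left(-7\right) = 1 - \frac{7}{2} = - \frac{5}{2}$)
$\sqrt{4110 + a{\left(w{\left(-8,k{\left(3 \right)} \right)} \right)}} = \sqrt{4110 - \frac{5}{2}} = \sqrt{\frac{8215}{2}} = \frac{\sqrt{16430}}{2}$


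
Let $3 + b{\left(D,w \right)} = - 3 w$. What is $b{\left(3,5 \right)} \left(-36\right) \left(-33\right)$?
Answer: $-21384$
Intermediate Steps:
$b{\left(D,w \right)} = -3 - 3 w$
$b{\left(3,5 \right)} \left(-36\right) \left(-33\right) = \left(-3 - 15\right) \left(-36\right) \left(-33\right) = \left(-18\right) \left(-36\right) \left(-33\right) = 648 \left(-33\right) = -21384$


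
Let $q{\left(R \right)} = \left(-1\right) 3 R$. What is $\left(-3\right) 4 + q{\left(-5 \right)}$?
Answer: $3$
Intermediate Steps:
$q{\left(R \right)} = - 3 R$
$\left(-3\right) 4 + q{\left(-5 \right)} = \left(-3\right) 4 - -15 = -12 + 15 = 3$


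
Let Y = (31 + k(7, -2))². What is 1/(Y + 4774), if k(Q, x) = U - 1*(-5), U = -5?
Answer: 1/5735 ≈ 0.00017437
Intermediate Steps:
k(Q, x) = 0 (k(Q, x) = -5 - 1*(-5) = -5 + 5 = 0)
Y = 961 (Y = (31 + 0)² = 31² = 961)
1/(Y + 4774) = 1/(961 + 4774) = 1/5735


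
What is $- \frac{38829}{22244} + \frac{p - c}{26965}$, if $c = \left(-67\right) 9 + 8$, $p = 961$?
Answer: $- \frac{1012412321}{599809460} \approx -1.6879$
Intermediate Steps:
$c = -595$ ($c = -603 + 8 = -595$)
$- \frac{38829}{22244} + \frac{p - c}{26965} = - \frac{38829}{22244} + \frac{961 - -595}{26965} = \left(-38829\right) \frac{1}{22244} + \left(961 + 595\right) \frac{1}{26965} = - \frac{38829}{22244} + 1556 \cdot \frac{1}{26965} = - \frac{38829}{22244} + \frac{1556}{26965} = - \frac{1012412321}{599809460}$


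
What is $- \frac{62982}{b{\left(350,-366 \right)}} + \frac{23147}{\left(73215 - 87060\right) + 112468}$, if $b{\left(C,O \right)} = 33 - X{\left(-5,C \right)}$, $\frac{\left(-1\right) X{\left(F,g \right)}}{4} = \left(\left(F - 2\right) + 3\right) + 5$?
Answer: $- \frac{6210617347}{3649051} \approx -1702.0$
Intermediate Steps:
$X{\left(F,g \right)} = -24 - 4 F$ ($X{\left(F,g \right)} = - 4 \left(\left(\left(F - 2\right) + 3\right) + 5\right) = - 4 \left(\left(\left(-2 + F\right) + 3\right) + 5\right) = - 4 \left(\left(1 + F\right) + 5\right) = - 4 \left(6 + F\right) = -24 - 4 F$)
$b{\left(C,O \right)} = 37$ ($b{\left(C,O \right)} = 33 - \left(-24 - -20\right) = 33 - \left(-24 + 20\right) = 33 - -4 = 33 + 4 = 37$)
$- \frac{62982}{b{\left(350,-366 \right)}} + \frac{23147}{\left(73215 - 87060\right) + 112468} = - \frac{62982}{37} + \frac{23147}{\left(73215 - 87060\right) + 112468} = \left(-62982\right) \frac{1}{37} + \frac{23147}{-13845 + 112468} = - \frac{62982}{37} + \frac{23147}{98623} = - \frac{6210617347}{3649051}$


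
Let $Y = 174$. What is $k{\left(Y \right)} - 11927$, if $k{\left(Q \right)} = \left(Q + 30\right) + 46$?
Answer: $-11677$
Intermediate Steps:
$k{\left(Q \right)} = 76 + Q$ ($k{\left(Q \right)} = \left(30 + Q\right) + 46 = 76 + Q$)
$k{\left(Y \right)} - 11927 = \left(76 + 174\right) - 11927 = 250 - 11927 = -11677$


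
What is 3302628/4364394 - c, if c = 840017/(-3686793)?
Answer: 2640378491117/2681769541407 ≈ 0.98457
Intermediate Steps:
c = -840017/3686793 (c = 840017*(-1/3686793) = -840017/3686793 ≈ -0.22784)
3302628/4364394 - c = 3302628/4364394 - 1*(-840017/3686793) = 3302628*(1/4364394) + 840017/3686793 = 550438/727399 + 840017/3686793 = 2640378491117/2681769541407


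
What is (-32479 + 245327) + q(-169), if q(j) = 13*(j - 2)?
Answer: 210625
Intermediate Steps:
q(j) = -26 + 13*j (q(j) = 13*(-2 + j) = -26 + 13*j)
(-32479 + 245327) + q(-169) = (-32479 + 245327) + (-26 + 13*(-169)) = 212848 + (-26 - 2197) = 212848 - 2223 = 210625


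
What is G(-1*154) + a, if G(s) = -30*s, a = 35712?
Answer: 40332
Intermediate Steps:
G(-1*154) + a = -(-30)*154 + 35712 = -30*(-154) + 35712 = 4620 + 35712 = 40332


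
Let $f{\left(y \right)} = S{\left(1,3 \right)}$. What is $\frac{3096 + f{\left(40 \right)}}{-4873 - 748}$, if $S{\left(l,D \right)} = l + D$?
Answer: $- \frac{3100}{5621} \approx -0.5515$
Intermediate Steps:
$S{\left(l,D \right)} = D + l$
$f{\left(y \right)} = 4$ ($f{\left(y \right)} = 3 + 1 = 4$)
$\frac{3096 + f{\left(40 \right)}}{-4873 - 748} = \frac{3096 + 4}{-4873 - 748} = \frac{3100}{-5621} = 3100 \left(- \frac{1}{5621}\right) = - \frac{3100}{5621}$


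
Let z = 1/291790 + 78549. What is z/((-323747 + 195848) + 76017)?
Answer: -22919812711/15138648780 ≈ -1.5140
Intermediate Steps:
z = 22919812711/291790 (z = 1/291790 + 78549 = 22919812711/291790 ≈ 78549.)
z/((-323747 + 195848) + 76017) = 22919812711/(291790*((-323747 + 195848) + 76017)) = 22919812711/(291790*(-127899 + 76017)) = (22919812711/291790)/(-51882) = (22919812711/291790)*(-1/51882) = -22919812711/15138648780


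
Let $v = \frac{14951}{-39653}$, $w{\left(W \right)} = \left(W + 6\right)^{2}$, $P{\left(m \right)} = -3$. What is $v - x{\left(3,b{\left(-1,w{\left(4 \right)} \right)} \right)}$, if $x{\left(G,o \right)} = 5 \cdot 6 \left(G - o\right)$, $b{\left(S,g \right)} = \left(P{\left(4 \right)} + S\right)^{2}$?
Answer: $\frac{15449719}{39653} \approx 389.62$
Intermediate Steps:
$w{\left(W \right)} = \left(6 + W\right)^{2}$
$b{\left(S,g \right)} = \left(-3 + S\right)^{2}$
$x{\left(G,o \right)} = - 30 o + 30 G$ ($x{\left(G,o \right)} = 30 \left(G - o\right) = - 30 o + 30 G$)
$v = - \frac{14951}{39653}$ ($v = 14951 \left(- \frac{1}{39653}\right) = - \frac{14951}{39653} \approx -0.37705$)
$v - x{\left(3,b{\left(-1,w{\left(4 \right)} \right)} \right)} = - \frac{14951}{39653} - \left(- 30 \left(-3 - 1\right)^{2} + 30 \cdot 3\right) = - \frac{14951}{39653} - \left(- 30 \left(-4\right)^{2} + 90\right) = - \frac{14951}{39653} - \left(\left(-30\right) 16 + 90\right) = - \frac{14951}{39653} - \left(-480 + 90\right) = - \frac{14951}{39653} - -390 = - \frac{14951}{39653} + 390 = \frac{15449719}{39653}$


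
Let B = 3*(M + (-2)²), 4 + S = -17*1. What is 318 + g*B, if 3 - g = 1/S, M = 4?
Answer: 2738/7 ≈ 391.14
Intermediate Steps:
S = -21 (S = -4 - 17*1 = -4 - 17 = -21)
g = 64/21 (g = 3 - 1/(-21) = 3 - 1*(-1/21) = 3 + 1/21 = 64/21 ≈ 3.0476)
B = 24 (B = 3*(4 + (-2)²) = 3*(4 + 4) = 3*8 = 24)
318 + g*B = 318 + (64/21)*24 = 318 + 512/7 = 2738/7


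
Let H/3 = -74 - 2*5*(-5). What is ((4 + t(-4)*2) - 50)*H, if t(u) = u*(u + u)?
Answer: -1296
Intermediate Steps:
H = -72 (H = 3*(-74 - 2*5*(-5)) = 3*(-74 - 10*(-5)) = 3*(-74 + 50) = 3*(-24) = -72)
t(u) = 2*u² (t(u) = u*(2*u) = 2*u²)
((4 + t(-4)*2) - 50)*H = ((4 + (2*(-4)²)*2) - 50)*(-72) = ((4 + (2*16)*2) - 50)*(-72) = ((4 + 32*2) - 50)*(-72) = ((4 + 64) - 50)*(-72) = (68 - 50)*(-72) = 18*(-72) = -1296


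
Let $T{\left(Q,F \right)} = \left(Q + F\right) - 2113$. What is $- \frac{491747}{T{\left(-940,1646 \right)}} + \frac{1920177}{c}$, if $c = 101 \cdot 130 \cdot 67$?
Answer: $\frac{6496961827}{18473910} \approx 351.68$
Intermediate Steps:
$T{\left(Q,F \right)} = -2113 + F + Q$ ($T{\left(Q,F \right)} = \left(F + Q\right) - 2113 = -2113 + F + Q$)
$c = 879710$ ($c = 13130 \cdot 67 = 879710$)
$- \frac{491747}{T{\left(-940,1646 \right)}} + \frac{1920177}{c} = - \frac{491747}{-2113 + 1646 - 940} + \frac{1920177}{879710} = - \frac{491747}{-1407} + 1920177 \cdot \frac{1}{879710} = \left(-491747\right) \left(- \frac{1}{1407}\right) + \frac{1920177}{879710} = \frac{491747}{1407} + \frac{1920177}{879710} = \frac{6496961827}{18473910}$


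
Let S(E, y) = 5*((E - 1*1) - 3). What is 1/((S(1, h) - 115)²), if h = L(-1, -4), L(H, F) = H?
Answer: 1/16900 ≈ 5.9172e-5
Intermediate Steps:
h = -1
S(E, y) = -20 + 5*E (S(E, y) = 5*((E - 1) - 3) = 5*((-1 + E) - 3) = 5*(-4 + E) = -20 + 5*E)
1/((S(1, h) - 115)²) = 1/(((-20 + 5*1) - 115)²) = 1/(((-20 + 5) - 115)²) = 1/((-15 - 115)²) = 1/((-130)²) = 1/16900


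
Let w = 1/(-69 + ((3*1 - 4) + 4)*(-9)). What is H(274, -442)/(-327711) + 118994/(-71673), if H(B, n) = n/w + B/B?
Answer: -14012314381/7829343501 ≈ -1.7897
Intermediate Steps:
w = -1/96 (w = 1/(-69 + ((3 - 4) + 4)*(-9)) = 1/(-69 + (-1 + 4)*(-9)) = 1/(-69 + 3*(-9)) = 1/(-69 - 27) = 1/(-96) = -1/96 ≈ -0.010417)
H(B, n) = 1 - 96*n (H(B, n) = n/(-1/96) + B/B = n*(-96) + 1 = -96*n + 1 = 1 - 96*n)
H(274, -442)/(-327711) + 118994/(-71673) = (1 - 96*(-442))/(-327711) + 118994/(-71673) = (1 + 42432)*(-1/327711) + 118994*(-1/71673) = 42433*(-1/327711) - 118994/71673 = -42433/327711 - 118994/71673 = -14012314381/7829343501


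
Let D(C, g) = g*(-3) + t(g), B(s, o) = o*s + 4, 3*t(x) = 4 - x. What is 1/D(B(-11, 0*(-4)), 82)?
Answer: -1/272 ≈ -0.0036765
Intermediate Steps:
t(x) = 4/3 - x/3 (t(x) = (4 - x)/3 = 4/3 - x/3)
B(s, o) = 4 + o*s
D(C, g) = 4/3 - 10*g/3 (D(C, g) = g*(-3) + (4/3 - g/3) = -3*g + (4/3 - g/3) = 4/3 - 10*g/3)
1/D(B(-11, 0*(-4)), 82) = 1/(4/3 - 10/3*82) = 1/(4/3 - 820/3) = 1/(-272) = -1/272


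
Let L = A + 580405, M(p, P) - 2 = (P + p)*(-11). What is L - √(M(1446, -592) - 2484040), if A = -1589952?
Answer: -1009547 - 6*I*√69262 ≈ -1.0095e+6 - 1579.1*I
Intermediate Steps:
M(p, P) = 2 - 11*P - 11*p (M(p, P) = 2 + (P + p)*(-11) = 2 + (-11*P - 11*p) = 2 - 11*P - 11*p)
L = -1009547 (L = -1589952 + 580405 = -1009547)
L - √(M(1446, -592) - 2484040) = -1009547 - √((2 - 11*(-592) - 11*1446) - 2484040) = -1009547 - √((2 + 6512 - 15906) - 2484040) = -1009547 - √(-9392 - 2484040) = -1009547 - √(-2493432) = -1009547 - 6*I*√69262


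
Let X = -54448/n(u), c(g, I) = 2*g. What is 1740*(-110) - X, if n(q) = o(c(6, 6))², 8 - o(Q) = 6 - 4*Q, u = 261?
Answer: -119611388/625 ≈ -1.9138e+5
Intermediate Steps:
o(Q) = 2 + 4*Q (o(Q) = 8 - (6 - 4*Q) = 8 + (-6 + 4*Q) = 2 + 4*Q)
n(q) = 2500 (n(q) = (2 + 4*(2*6))² = (2 + 4*12)² = (2 + 48)² = 50² = 2500)
X = -13612/625 (X = -54448/2500 = -54448*1/2500 = -13612/625 ≈ -21.779)
1740*(-110) - X = 1740*(-110) - 1*(-13612/625) = -191400 + 13612/625 = -119611388/625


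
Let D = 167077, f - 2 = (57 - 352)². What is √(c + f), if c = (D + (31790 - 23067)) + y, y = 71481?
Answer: 2*√83577 ≈ 578.19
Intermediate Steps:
f = 87027 (f = 2 + (57 - 352)² = 2 + (-295)² = 2 + 87025 = 87027)
c = 247281 (c = (167077 + (31790 - 23067)) + 71481 = (167077 + 8723) + 71481 = 175800 + 71481 = 247281)
√(c + f) = √(247281 + 87027) = √334308 = 2*√83577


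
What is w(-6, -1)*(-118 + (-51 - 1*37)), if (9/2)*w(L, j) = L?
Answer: 824/3 ≈ 274.67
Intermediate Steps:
w(L, j) = 2*L/9
w(-6, -1)*(-118 + (-51 - 1*37)) = ((2/9)*(-6))*(-118 + (-51 - 1*37)) = -4*(-118 + (-51 - 37))/3 = -4*(-118 - 88)/3 = -4/3*(-206) = 824/3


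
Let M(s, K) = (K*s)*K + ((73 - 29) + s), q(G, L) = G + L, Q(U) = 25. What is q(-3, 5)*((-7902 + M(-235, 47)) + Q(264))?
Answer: -1054366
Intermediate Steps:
M(s, K) = 44 + s + s*K² (M(s, K) = s*K² + (44 + s) = 44 + s + s*K²)
q(-3, 5)*((-7902 + M(-235, 47)) + Q(264)) = (-3 + 5)*((-7902 + (44 - 235 - 235*47²)) + 25) = 2*((-7902 + (44 - 235 - 235*2209)) + 25) = 2*((-7902 + (44 - 235 - 519115)) + 25) = 2*((-7902 - 519306) + 25) = 2*(-527208 + 25) = 2*(-527183) = -1054366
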